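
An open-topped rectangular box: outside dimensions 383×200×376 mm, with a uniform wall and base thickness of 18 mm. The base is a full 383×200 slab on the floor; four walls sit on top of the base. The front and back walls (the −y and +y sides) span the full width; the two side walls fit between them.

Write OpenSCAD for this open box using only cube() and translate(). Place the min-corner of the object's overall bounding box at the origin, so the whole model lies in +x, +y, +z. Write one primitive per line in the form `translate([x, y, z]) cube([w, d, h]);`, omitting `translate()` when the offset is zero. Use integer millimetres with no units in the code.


cube([383, 200, 18]);
translate([0, 0, 18]) cube([383, 18, 358]);
translate([0, 182, 18]) cube([383, 18, 358]);
translate([0, 18, 18]) cube([18, 164, 358]);
translate([365, 18, 18]) cube([18, 164, 358]);


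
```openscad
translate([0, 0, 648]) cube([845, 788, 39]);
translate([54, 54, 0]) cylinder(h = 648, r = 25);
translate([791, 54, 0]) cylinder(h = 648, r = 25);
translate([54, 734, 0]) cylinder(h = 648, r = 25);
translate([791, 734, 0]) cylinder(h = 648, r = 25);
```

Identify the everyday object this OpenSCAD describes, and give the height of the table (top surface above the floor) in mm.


A table. The table height is 687 mm.

A 845×788×39 slab sits at z = 648 on four Ø50 mm round legs — a table. The top surface is at 648 + 39 = 687 mm.


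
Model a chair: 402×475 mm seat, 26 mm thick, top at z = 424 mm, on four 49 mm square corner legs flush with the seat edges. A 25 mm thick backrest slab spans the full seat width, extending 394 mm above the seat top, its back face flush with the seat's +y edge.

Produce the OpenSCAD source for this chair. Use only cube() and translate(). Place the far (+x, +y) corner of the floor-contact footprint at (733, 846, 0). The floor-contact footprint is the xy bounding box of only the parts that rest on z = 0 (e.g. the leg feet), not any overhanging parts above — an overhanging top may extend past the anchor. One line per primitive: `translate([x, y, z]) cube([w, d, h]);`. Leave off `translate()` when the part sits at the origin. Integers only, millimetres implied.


translate([331, 371, 398]) cube([402, 475, 26]);
translate([331, 371, 0]) cube([49, 49, 398]);
translate([684, 371, 0]) cube([49, 49, 398]);
translate([331, 797, 0]) cube([49, 49, 398]);
translate([684, 797, 0]) cube([49, 49, 398]);
translate([331, 821, 424]) cube([402, 25, 394]);


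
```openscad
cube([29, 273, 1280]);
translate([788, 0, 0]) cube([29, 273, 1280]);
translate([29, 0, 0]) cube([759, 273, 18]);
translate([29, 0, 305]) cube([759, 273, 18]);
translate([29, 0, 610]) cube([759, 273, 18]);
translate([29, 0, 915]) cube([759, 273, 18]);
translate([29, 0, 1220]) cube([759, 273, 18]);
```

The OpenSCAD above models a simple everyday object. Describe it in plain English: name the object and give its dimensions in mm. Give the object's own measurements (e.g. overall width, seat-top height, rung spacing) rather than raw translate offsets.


An open bookshelf. Two side panels, each 29 mm thick, 273 mm deep and 1280 mm tall, stand 817 mm apart (outside-to-outside). Between them sit 5 shelves, each 18 mm thick and 273 mm deep, spanning the full gap between the sides. The bottom shelf rests on the floor (its underside at z = 0) and the clear gap between one shelf's top and the next shelf's underside is 287 mm.


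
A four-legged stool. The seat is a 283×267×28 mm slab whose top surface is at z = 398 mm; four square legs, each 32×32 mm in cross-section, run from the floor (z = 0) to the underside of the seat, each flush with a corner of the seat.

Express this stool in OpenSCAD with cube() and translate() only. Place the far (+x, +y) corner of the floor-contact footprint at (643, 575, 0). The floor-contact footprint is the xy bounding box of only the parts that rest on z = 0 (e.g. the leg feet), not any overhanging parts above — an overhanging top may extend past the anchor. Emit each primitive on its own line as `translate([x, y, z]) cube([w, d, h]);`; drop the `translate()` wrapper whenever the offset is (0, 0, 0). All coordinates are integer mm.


// leg_h = 398 - 28 = 370
translate([360, 308, 370]) cube([283, 267, 28]);
translate([360, 308, 0]) cube([32, 32, 370]);
translate([611, 308, 0]) cube([32, 32, 370]);
translate([360, 543, 0]) cube([32, 32, 370]);
translate([611, 543, 0]) cube([32, 32, 370]);


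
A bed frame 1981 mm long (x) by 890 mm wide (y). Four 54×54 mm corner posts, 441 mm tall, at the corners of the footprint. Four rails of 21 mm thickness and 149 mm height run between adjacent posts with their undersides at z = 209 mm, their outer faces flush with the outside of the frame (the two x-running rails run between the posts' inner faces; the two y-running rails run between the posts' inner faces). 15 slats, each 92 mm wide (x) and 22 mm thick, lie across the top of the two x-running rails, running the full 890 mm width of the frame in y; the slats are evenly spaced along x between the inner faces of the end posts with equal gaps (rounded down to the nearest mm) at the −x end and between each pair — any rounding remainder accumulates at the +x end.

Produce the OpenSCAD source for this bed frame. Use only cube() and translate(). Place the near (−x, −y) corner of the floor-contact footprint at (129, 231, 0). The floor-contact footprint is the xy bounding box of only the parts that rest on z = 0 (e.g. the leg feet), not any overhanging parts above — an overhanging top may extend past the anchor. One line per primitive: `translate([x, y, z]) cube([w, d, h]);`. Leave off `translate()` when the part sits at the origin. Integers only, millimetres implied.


translate([129, 231, 0]) cube([54, 54, 441]);
translate([129, 1067, 0]) cube([54, 54, 441]);
translate([2056, 231, 0]) cube([54, 54, 441]);
translate([2056, 1067, 0]) cube([54, 54, 441]);
translate([183, 231, 209]) cube([1873, 21, 149]);
translate([183, 1100, 209]) cube([1873, 21, 149]);
translate([129, 285, 209]) cube([21, 782, 149]);
translate([2089, 285, 209]) cube([21, 782, 149]);
translate([213, 231, 358]) cube([92, 890, 22]);
translate([335, 231, 358]) cube([92, 890, 22]);
translate([457, 231, 358]) cube([92, 890, 22]);
translate([579, 231, 358]) cube([92, 890, 22]);
translate([701, 231, 358]) cube([92, 890, 22]);
translate([823, 231, 358]) cube([92, 890, 22]);
translate([945, 231, 358]) cube([92, 890, 22]);
translate([1067, 231, 358]) cube([92, 890, 22]);
translate([1189, 231, 358]) cube([92, 890, 22]);
translate([1311, 231, 358]) cube([92, 890, 22]);
translate([1433, 231, 358]) cube([92, 890, 22]);
translate([1555, 231, 358]) cube([92, 890, 22]);
translate([1677, 231, 358]) cube([92, 890, 22]);
translate([1799, 231, 358]) cube([92, 890, 22]);
translate([1921, 231, 358]) cube([92, 890, 22]);


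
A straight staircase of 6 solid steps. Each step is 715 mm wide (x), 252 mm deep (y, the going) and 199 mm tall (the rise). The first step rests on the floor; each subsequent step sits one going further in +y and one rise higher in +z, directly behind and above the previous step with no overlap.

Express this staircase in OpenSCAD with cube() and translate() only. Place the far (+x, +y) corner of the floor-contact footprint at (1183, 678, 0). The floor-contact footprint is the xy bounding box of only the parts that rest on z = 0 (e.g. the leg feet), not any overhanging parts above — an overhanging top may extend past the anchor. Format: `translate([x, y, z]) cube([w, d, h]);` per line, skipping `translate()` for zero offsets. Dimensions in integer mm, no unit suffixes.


translate([468, 426, 0]) cube([715, 252, 199]);
translate([468, 678, 199]) cube([715, 252, 199]);
translate([468, 930, 398]) cube([715, 252, 199]);
translate([468, 1182, 597]) cube([715, 252, 199]);
translate([468, 1434, 796]) cube([715, 252, 199]);
translate([468, 1686, 995]) cube([715, 252, 199]);


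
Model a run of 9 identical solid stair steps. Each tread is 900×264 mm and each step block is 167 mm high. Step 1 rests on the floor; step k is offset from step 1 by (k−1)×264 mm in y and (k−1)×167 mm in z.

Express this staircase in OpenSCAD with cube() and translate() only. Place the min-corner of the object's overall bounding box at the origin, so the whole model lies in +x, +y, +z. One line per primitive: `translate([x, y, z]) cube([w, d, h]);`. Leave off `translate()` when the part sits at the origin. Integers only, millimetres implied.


cube([900, 264, 167]);
translate([0, 264, 167]) cube([900, 264, 167]);
translate([0, 528, 334]) cube([900, 264, 167]);
translate([0, 792, 501]) cube([900, 264, 167]);
translate([0, 1056, 668]) cube([900, 264, 167]);
translate([0, 1320, 835]) cube([900, 264, 167]);
translate([0, 1584, 1002]) cube([900, 264, 167]);
translate([0, 1848, 1169]) cube([900, 264, 167]);
translate([0, 2112, 1336]) cube([900, 264, 167]);


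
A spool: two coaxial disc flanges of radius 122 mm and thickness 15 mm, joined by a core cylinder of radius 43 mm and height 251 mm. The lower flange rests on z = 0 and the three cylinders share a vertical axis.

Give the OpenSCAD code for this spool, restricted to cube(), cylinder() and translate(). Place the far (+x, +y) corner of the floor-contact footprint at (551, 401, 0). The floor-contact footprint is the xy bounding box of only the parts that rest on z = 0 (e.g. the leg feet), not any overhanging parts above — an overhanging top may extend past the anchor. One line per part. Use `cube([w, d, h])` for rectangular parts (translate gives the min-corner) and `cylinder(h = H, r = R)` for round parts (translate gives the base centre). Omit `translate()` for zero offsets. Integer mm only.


translate([429, 279, 0]) cylinder(h = 15, r = 122);
translate([429, 279, 15]) cylinder(h = 251, r = 43);
translate([429, 279, 266]) cylinder(h = 15, r = 122);


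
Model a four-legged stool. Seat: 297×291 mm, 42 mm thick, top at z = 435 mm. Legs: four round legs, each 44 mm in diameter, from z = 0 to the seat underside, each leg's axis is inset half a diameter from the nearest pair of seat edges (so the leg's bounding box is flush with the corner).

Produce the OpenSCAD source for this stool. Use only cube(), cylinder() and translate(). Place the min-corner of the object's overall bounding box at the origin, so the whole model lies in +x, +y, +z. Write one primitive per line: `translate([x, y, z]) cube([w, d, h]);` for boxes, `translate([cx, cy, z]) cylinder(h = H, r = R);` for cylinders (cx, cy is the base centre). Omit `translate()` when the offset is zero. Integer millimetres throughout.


translate([0, 0, 393]) cube([297, 291, 42]);
translate([22, 22, 0]) cylinder(h = 393, r = 22);
translate([275, 22, 0]) cylinder(h = 393, r = 22);
translate([22, 269, 0]) cylinder(h = 393, r = 22);
translate([275, 269, 0]) cylinder(h = 393, r = 22);


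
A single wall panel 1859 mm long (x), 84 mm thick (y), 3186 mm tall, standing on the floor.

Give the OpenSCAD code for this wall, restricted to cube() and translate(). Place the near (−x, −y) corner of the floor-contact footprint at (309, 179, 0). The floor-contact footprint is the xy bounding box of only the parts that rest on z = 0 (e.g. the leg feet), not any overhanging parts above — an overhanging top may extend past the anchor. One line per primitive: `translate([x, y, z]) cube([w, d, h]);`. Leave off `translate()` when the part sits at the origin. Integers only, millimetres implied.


translate([309, 179, 0]) cube([1859, 84, 3186]);


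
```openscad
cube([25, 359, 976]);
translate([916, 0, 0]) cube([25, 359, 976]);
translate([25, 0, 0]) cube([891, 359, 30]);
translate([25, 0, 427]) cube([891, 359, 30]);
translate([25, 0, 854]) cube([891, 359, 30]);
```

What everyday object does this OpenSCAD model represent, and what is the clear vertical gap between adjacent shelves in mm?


A bookshelf. The clear shelf gap is 397 mm.

Two tall side panels with 3 horizontal boards between them — a bookshelf. The first two shelf undersides are at z = 0 and z = 427; with shelf thickness 30, the clear gap is 427 − 0 − 30 = 397 mm.


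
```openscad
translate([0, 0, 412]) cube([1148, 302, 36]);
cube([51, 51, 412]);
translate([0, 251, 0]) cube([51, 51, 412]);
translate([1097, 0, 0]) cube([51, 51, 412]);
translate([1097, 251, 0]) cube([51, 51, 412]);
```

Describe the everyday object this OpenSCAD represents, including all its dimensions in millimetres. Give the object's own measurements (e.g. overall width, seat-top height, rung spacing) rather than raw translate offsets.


A long wooden bench with a 1148 mm (x) × 302 mm (y) seat, 36 mm thick, its top surface 448 mm above the floor. Four 51 mm square legs at the seat corners, flush with the edges, run from z = 0 to the seat underside.


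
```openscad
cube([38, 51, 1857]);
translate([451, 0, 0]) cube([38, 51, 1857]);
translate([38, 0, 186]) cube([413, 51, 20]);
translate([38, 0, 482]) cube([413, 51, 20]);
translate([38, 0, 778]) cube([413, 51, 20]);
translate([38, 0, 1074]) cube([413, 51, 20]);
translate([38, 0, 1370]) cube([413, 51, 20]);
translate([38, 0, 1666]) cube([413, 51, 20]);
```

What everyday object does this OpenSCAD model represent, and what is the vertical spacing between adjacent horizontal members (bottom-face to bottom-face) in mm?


A ladder. The rung spacing is 296 mm.

Two tall 38×51 posts with 6 short bars between them — a ladder. Adjacent rungs sit at z = 186 and z = 482, so the spacing is 482 − 186 = 296 mm.


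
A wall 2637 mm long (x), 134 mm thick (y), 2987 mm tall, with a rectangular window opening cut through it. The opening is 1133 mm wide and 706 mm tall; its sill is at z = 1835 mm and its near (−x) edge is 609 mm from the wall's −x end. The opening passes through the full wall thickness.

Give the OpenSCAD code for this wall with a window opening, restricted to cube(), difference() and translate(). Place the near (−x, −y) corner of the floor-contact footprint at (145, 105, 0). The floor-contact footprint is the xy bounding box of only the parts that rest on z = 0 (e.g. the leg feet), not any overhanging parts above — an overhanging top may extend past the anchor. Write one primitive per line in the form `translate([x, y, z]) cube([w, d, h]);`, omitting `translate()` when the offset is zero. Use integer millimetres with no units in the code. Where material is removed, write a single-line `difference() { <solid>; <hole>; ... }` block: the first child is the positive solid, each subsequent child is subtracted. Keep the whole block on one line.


difference() { translate([145, 105, 0]) cube([2637, 134, 2987]); translate([754, 105, 1835]) cube([1133, 134, 706]); }


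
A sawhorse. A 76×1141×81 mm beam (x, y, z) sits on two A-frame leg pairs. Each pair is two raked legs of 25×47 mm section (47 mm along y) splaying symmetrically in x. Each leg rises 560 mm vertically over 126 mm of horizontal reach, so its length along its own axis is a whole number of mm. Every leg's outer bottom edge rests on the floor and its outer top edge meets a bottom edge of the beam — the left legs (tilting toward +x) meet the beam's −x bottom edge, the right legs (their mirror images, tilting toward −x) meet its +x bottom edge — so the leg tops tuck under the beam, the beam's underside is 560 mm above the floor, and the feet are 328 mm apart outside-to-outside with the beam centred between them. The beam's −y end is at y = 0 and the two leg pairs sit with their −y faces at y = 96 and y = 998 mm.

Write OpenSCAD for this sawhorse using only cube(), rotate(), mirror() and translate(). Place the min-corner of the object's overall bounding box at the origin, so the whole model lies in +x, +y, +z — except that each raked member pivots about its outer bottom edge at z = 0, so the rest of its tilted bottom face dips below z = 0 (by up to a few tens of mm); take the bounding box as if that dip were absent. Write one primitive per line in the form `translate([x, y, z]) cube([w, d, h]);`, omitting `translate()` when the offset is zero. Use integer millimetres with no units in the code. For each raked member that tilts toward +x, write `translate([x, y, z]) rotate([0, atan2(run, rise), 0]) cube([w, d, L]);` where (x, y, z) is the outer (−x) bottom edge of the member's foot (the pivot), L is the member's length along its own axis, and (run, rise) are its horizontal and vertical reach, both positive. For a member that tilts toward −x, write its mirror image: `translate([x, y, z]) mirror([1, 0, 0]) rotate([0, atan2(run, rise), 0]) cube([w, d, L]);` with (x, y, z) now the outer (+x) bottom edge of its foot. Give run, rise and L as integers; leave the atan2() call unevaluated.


translate([126, 0, 560]) cube([76, 1141, 81]);
translate([0, 96, 0]) rotate([0, atan2(126, 560), 0]) cube([25, 47, 574]);
translate([328, 96, 0]) mirror([1, 0, 0]) rotate([0, atan2(126, 560), 0]) cube([25, 47, 574]);
translate([0, 998, 0]) rotate([0, atan2(126, 560), 0]) cube([25, 47, 574]);
translate([328, 998, 0]) mirror([1, 0, 0]) rotate([0, atan2(126, 560), 0]) cube([25, 47, 574]);


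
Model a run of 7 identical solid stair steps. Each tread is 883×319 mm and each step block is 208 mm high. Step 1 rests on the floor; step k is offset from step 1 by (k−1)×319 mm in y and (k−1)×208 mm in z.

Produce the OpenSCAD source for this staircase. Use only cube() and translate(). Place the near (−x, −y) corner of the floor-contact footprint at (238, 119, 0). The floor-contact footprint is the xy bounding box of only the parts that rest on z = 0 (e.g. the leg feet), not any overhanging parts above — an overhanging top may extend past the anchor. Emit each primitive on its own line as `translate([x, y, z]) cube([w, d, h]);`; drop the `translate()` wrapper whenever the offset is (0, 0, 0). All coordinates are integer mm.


translate([238, 119, 0]) cube([883, 319, 208]);
translate([238, 438, 208]) cube([883, 319, 208]);
translate([238, 757, 416]) cube([883, 319, 208]);
translate([238, 1076, 624]) cube([883, 319, 208]);
translate([238, 1395, 832]) cube([883, 319, 208]);
translate([238, 1714, 1040]) cube([883, 319, 208]);
translate([238, 2033, 1248]) cube([883, 319, 208]);


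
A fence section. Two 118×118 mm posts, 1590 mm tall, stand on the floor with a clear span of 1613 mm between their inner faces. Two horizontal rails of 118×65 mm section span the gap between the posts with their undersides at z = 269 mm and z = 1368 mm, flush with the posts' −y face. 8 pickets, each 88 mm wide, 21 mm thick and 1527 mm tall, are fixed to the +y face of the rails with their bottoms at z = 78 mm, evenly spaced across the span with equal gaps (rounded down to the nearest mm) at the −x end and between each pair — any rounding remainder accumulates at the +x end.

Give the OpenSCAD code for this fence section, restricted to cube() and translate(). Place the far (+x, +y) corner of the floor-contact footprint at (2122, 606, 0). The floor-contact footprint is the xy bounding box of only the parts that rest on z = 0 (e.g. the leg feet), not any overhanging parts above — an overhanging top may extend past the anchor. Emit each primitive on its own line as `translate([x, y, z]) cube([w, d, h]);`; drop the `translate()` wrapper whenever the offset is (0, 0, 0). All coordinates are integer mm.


translate([273, 488, 0]) cube([118, 118, 1590]);
translate([2004, 488, 0]) cube([118, 118, 1590]);
translate([391, 488, 269]) cube([1613, 118, 65]);
translate([391, 488, 1368]) cube([1613, 118, 65]);
translate([492, 606, 78]) cube([88, 21, 1527]);
translate([681, 606, 78]) cube([88, 21, 1527]);
translate([870, 606, 78]) cube([88, 21, 1527]);
translate([1059, 606, 78]) cube([88, 21, 1527]);
translate([1248, 606, 78]) cube([88, 21, 1527]);
translate([1437, 606, 78]) cube([88, 21, 1527]);
translate([1626, 606, 78]) cube([88, 21, 1527]);
translate([1815, 606, 78]) cube([88, 21, 1527]);


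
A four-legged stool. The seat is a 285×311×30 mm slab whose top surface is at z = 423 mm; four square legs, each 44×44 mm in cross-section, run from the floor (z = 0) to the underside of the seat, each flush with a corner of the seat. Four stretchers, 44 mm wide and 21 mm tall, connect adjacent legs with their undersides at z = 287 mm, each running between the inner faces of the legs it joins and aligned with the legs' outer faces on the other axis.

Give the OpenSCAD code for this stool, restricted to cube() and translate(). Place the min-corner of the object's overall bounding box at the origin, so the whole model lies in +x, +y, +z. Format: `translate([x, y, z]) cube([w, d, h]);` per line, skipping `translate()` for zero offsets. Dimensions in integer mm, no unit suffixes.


// leg_h = 423 - 30 = 393
// stretcher span = 285 - 2*44 = 197
translate([0, 0, 393]) cube([285, 311, 30]);
cube([44, 44, 393]);
translate([241, 0, 0]) cube([44, 44, 393]);
translate([0, 267, 0]) cube([44, 44, 393]);
translate([241, 267, 0]) cube([44, 44, 393]);
translate([44, 0, 287]) cube([197, 44, 21]);
translate([44, 267, 287]) cube([197, 44, 21]);
translate([0, 44, 287]) cube([44, 223, 21]);
translate([241, 44, 287]) cube([44, 223, 21]);


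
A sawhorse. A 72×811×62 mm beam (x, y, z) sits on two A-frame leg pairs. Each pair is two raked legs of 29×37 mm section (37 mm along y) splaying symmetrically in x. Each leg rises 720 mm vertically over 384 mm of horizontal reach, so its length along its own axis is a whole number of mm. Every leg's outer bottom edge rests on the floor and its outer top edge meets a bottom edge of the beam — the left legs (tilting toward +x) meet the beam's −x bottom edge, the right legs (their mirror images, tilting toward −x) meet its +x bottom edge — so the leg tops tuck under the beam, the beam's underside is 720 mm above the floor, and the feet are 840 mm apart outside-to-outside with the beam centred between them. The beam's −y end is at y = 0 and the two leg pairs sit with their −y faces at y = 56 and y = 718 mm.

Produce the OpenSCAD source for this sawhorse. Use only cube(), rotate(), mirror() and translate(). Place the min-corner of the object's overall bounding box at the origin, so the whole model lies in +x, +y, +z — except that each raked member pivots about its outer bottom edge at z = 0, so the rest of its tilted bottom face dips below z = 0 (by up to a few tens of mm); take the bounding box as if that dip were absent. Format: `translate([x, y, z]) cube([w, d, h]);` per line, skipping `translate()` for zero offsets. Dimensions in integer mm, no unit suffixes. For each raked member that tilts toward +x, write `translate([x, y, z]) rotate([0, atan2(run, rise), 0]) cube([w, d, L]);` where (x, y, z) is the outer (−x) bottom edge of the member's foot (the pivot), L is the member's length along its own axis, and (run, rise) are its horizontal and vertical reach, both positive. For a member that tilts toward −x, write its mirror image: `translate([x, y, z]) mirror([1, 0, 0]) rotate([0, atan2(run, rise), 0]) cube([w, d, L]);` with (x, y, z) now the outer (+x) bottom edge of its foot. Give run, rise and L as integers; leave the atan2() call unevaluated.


translate([384, 0, 720]) cube([72, 811, 62]);
translate([0, 56, 0]) rotate([0, atan2(384, 720), 0]) cube([29, 37, 816]);
translate([840, 56, 0]) mirror([1, 0, 0]) rotate([0, atan2(384, 720), 0]) cube([29, 37, 816]);
translate([0, 718, 0]) rotate([0, atan2(384, 720), 0]) cube([29, 37, 816]);
translate([840, 718, 0]) mirror([1, 0, 0]) rotate([0, atan2(384, 720), 0]) cube([29, 37, 816]);


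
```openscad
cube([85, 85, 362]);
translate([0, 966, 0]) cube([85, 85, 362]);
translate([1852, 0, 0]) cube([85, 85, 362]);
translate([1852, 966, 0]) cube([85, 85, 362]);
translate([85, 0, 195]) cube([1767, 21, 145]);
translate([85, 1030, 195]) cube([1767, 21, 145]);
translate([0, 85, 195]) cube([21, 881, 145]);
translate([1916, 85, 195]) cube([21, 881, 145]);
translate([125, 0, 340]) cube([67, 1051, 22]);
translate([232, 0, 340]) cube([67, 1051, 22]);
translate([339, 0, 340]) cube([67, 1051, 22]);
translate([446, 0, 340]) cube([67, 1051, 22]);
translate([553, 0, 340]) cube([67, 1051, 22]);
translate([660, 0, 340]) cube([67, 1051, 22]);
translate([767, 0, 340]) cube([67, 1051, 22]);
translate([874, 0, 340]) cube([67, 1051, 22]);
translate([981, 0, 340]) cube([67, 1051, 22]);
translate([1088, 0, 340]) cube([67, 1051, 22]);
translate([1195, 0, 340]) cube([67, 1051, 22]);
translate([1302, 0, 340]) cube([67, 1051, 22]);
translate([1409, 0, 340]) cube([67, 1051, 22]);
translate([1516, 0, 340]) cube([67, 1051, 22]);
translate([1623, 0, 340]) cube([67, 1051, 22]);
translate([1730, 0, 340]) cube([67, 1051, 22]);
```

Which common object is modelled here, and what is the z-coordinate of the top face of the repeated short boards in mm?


A bed frame. The slat-top height is 362 mm.

Four posts, four rails, and a row of slats — a bed frame. Slats sit on the rails at z = 195 + 145 = 340; with slat thickness 22, the top is 362 mm.


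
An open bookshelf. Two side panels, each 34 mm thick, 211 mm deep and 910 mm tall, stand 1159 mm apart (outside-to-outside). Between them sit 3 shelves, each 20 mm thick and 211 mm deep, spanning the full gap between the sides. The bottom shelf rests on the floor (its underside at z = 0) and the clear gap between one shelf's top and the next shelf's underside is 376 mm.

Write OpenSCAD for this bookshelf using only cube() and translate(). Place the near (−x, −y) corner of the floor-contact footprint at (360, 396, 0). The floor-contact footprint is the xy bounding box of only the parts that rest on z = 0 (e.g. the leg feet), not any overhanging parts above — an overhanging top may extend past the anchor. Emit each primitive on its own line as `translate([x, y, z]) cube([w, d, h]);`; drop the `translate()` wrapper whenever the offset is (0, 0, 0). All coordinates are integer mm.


translate([360, 396, 0]) cube([34, 211, 910]);
translate([1485, 396, 0]) cube([34, 211, 910]);
translate([394, 396, 0]) cube([1091, 211, 20]);
translate([394, 396, 396]) cube([1091, 211, 20]);
translate([394, 396, 792]) cube([1091, 211, 20]);


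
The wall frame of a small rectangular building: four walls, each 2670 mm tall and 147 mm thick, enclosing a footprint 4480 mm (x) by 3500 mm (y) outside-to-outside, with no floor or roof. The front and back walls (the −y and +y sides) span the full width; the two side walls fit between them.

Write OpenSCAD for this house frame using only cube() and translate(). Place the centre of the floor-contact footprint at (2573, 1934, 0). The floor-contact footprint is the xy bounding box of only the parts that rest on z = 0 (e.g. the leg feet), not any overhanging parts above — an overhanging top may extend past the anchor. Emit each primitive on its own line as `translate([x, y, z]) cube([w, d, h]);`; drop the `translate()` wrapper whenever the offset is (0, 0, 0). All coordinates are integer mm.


translate([333, 184, 0]) cube([4480, 147, 2670]);
translate([333, 3537, 0]) cube([4480, 147, 2670]);
translate([333, 331, 0]) cube([147, 3206, 2670]);
translate([4666, 331, 0]) cube([147, 3206, 2670]);


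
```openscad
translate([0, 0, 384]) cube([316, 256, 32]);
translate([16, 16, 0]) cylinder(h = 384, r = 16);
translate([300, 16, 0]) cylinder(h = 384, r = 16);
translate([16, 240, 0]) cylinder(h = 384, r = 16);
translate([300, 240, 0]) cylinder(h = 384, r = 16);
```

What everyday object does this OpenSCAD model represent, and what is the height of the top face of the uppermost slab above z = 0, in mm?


A stool. The seat height is 416 mm.

A 316×256×32 slab at z = 384 on four corner cylinders — a stool. The seat top is 384 + 32 = 416 mm.


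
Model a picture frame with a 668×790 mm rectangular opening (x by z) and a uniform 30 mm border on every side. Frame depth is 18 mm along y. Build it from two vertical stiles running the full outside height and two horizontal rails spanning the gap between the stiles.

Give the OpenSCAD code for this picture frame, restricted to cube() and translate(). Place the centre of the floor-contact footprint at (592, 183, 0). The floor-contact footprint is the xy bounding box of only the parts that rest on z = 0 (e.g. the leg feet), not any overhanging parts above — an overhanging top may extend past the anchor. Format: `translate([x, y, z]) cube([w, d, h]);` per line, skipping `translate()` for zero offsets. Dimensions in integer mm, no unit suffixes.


translate([228, 174, 0]) cube([30, 18, 850]);
translate([926, 174, 0]) cube([30, 18, 850]);
translate([258, 174, 0]) cube([668, 18, 30]);
translate([258, 174, 820]) cube([668, 18, 30]);


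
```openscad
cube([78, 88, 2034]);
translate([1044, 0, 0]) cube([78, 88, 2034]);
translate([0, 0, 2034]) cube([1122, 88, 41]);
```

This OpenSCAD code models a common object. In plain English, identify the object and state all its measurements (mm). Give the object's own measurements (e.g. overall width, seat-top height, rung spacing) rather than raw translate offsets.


A door frame. The clear opening is 966 mm wide and 2034 mm high. Two 78 mm wide jambs, 88 mm deep, stand either side of the opening from the floor to the top of the opening. A 41 mm thick head sits across the top of both jambs, spanning the full outside width of the frame.


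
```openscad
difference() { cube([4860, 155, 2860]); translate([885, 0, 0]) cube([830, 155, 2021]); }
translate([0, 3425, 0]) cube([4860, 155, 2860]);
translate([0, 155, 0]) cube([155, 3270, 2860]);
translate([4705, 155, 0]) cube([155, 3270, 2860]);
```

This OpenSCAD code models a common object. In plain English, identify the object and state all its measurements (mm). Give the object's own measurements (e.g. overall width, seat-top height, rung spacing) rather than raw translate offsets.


A single room: four walls, each 2860 mm tall and 155 mm thick, enclosing an outside footprint 4860×3580 mm (x × y), no floor or roof. The front and back walls (−y and +y sides) run the full x-width; the side walls fit between their inner faces. A door opening 830 mm wide and 2021 mm tall is cut through the front wall from the floor up, its −x edge 885 mm from the wall's −x end.


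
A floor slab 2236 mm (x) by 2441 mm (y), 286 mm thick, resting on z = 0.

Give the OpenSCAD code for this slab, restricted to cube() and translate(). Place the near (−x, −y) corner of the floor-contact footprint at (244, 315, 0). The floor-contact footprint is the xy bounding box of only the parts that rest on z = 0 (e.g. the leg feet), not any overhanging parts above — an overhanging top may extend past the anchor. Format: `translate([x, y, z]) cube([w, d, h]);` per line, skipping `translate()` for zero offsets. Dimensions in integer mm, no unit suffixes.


translate([244, 315, 0]) cube([2236, 2441, 286]);


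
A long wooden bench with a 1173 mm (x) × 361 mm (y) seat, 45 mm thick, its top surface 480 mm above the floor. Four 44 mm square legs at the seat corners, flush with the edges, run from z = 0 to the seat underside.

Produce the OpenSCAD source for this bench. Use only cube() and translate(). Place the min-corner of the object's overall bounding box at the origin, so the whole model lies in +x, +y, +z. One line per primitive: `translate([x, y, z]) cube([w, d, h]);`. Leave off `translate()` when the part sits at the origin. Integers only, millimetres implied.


translate([0, 0, 435]) cube([1173, 361, 45]);
cube([44, 44, 435]);
translate([0, 317, 0]) cube([44, 44, 435]);
translate([1129, 0, 0]) cube([44, 44, 435]);
translate([1129, 317, 0]) cube([44, 44, 435]);


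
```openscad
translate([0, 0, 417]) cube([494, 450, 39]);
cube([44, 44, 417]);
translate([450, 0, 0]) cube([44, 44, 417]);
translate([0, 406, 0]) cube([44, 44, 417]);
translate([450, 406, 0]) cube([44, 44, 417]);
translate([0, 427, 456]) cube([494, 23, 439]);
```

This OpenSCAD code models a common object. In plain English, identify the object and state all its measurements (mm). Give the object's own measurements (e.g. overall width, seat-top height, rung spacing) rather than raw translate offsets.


A chair. The seat is a 494×450×39 mm slab with its top at z = 456 mm, on four 44×44 mm corner legs (flush with the seat edges, standing on z = 0). A flat backrest 23 mm thick, 439 mm tall, spans the full seat width and rises from the seat top along its +y edge, rear face flush with the rear of the seat.


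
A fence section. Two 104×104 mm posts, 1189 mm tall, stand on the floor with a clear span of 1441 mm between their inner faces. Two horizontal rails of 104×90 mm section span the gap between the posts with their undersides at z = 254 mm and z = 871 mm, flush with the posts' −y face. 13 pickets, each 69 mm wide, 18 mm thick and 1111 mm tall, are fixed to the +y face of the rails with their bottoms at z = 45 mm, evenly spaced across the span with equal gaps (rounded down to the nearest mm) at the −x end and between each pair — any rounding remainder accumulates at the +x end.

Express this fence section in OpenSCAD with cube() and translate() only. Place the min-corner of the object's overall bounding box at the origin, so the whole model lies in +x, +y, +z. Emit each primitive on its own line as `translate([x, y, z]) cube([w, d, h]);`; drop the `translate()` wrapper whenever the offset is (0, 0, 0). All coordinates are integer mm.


cube([104, 104, 1189]);
translate([1545, 0, 0]) cube([104, 104, 1189]);
translate([104, 0, 254]) cube([1441, 104, 90]);
translate([104, 0, 871]) cube([1441, 104, 90]);
translate([142, 104, 45]) cube([69, 18, 1111]);
translate([249, 104, 45]) cube([69, 18, 1111]);
translate([356, 104, 45]) cube([69, 18, 1111]);
translate([463, 104, 45]) cube([69, 18, 1111]);
translate([570, 104, 45]) cube([69, 18, 1111]);
translate([677, 104, 45]) cube([69, 18, 1111]);
translate([784, 104, 45]) cube([69, 18, 1111]);
translate([891, 104, 45]) cube([69, 18, 1111]);
translate([998, 104, 45]) cube([69, 18, 1111]);
translate([1105, 104, 45]) cube([69, 18, 1111]);
translate([1212, 104, 45]) cube([69, 18, 1111]);
translate([1319, 104, 45]) cube([69, 18, 1111]);
translate([1426, 104, 45]) cube([69, 18, 1111]);


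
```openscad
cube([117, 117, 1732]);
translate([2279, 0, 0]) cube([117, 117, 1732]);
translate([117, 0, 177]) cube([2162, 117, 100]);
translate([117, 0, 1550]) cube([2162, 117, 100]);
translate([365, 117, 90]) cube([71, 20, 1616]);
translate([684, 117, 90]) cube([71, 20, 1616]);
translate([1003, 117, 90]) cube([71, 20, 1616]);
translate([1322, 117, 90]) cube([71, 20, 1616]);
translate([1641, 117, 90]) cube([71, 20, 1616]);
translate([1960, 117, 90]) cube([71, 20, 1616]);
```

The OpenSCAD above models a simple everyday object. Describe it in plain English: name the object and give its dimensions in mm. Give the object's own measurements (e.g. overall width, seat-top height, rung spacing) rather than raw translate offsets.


A fence section. Two 117×117 mm posts, 1732 mm tall, stand on the floor with a clear span of 2162 mm between their inner faces. Two horizontal rails of 117×100 mm section span the gap between the posts with their undersides at z = 177 mm and z = 1550 mm, flush with the posts' −y face. 6 pickets, each 71 mm wide, 20 mm thick and 1616 mm tall, are fixed to the +y face of the rails with their bottoms at z = 90 mm, spaced across the span with a 248 mm gap after the −x post and between neighbouring pickets and before the +x post.


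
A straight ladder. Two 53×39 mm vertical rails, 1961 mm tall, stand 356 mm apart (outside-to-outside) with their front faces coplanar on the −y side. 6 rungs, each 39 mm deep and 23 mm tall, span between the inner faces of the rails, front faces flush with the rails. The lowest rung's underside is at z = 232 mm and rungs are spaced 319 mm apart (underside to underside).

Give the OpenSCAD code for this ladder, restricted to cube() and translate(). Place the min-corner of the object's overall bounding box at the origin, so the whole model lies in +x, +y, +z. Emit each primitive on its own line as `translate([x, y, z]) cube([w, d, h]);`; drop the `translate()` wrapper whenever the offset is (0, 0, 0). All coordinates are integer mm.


cube([53, 39, 1961]);
translate([303, 0, 0]) cube([53, 39, 1961]);
translate([53, 0, 232]) cube([250, 39, 23]);
translate([53, 0, 551]) cube([250, 39, 23]);
translate([53, 0, 870]) cube([250, 39, 23]);
translate([53, 0, 1189]) cube([250, 39, 23]);
translate([53, 0, 1508]) cube([250, 39, 23]);
translate([53, 0, 1827]) cube([250, 39, 23]);


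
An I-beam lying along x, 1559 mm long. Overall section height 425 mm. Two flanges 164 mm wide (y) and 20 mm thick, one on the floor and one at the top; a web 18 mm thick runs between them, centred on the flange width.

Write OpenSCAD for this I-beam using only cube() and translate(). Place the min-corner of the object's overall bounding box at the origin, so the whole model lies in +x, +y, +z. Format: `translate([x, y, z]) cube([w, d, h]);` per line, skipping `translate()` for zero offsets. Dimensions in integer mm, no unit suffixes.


cube([1559, 164, 20]);
translate([0, 73, 20]) cube([1559, 18, 385]);
translate([0, 0, 405]) cube([1559, 164, 20]);


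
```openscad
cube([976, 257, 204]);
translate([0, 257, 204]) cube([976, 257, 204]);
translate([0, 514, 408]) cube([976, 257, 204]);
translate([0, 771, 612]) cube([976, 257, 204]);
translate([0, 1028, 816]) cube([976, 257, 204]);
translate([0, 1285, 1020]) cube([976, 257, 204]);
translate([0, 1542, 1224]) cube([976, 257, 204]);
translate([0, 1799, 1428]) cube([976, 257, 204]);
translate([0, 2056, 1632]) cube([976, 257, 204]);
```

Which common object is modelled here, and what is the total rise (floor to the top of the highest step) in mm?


A staircase. The total rise is 1836 mm.

9 identical blocks, each offset up and back from the previous — a staircase. Each step is 204 mm tall and there are 9 of them, so the total rise is 9 × 204 = 1836 mm.


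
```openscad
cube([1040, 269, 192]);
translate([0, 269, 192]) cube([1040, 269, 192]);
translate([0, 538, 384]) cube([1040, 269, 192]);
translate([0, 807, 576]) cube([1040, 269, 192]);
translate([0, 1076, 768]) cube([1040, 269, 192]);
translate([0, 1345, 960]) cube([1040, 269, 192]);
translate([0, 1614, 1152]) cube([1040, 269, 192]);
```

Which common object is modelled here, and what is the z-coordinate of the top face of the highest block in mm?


A staircase. The total rise is 1344 mm.

7 identical blocks, each offset up and back from the previous — a staircase. Each step is 192 mm tall and there are 7 of them, so the total rise is 7 × 192 = 1344 mm.


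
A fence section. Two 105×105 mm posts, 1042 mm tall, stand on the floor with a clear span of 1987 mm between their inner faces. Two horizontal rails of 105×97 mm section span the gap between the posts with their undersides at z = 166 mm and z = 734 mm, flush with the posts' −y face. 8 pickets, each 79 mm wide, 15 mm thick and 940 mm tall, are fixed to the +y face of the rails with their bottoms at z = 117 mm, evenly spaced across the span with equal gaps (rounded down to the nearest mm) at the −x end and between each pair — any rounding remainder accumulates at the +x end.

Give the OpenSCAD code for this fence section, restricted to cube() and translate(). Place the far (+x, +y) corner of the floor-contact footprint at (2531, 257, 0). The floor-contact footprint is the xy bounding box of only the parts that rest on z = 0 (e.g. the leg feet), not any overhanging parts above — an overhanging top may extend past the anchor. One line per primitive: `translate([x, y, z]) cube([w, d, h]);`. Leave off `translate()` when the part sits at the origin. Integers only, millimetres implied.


translate([334, 152, 0]) cube([105, 105, 1042]);
translate([2426, 152, 0]) cube([105, 105, 1042]);
translate([439, 152, 166]) cube([1987, 105, 97]);
translate([439, 152, 734]) cube([1987, 105, 97]);
translate([589, 257, 117]) cube([79, 15, 940]);
translate([818, 257, 117]) cube([79, 15, 940]);
translate([1047, 257, 117]) cube([79, 15, 940]);
translate([1276, 257, 117]) cube([79, 15, 940]);
translate([1505, 257, 117]) cube([79, 15, 940]);
translate([1734, 257, 117]) cube([79, 15, 940]);
translate([1963, 257, 117]) cube([79, 15, 940]);
translate([2192, 257, 117]) cube([79, 15, 940]);


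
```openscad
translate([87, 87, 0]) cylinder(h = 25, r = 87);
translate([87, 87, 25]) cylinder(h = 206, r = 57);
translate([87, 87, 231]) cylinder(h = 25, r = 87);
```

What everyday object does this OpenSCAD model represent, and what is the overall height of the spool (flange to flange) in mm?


A spool. The overall height is 256 mm.

Three coaxial cylinders, large–small–large — a spool. Two 25 mm flanges and a 206 mm core give 25 + 206 + 25 = 256 mm.
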